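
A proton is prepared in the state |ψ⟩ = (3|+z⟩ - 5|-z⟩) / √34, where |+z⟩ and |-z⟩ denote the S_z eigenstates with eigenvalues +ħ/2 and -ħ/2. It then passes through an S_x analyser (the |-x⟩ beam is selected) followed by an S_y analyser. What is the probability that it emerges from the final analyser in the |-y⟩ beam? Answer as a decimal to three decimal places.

0.471

First analyser (S_x): P(|-x⟩) = |⟨-x|ψ⟩|² = 64/68.
After stage 1 the state is |-x⟩; P(|-y⟩) = |⟨-y|-x⟩|² = 1/2.
Joint probability = 64/68 × 1/2 = 0.471.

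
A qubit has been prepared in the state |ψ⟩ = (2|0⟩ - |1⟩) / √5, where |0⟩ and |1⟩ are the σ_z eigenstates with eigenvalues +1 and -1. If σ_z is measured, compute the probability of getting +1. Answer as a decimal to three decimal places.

0.800

The +1 outcome corresponds to |0⟩. Its amplitude in |ψ⟩ is 2/√5.
P = |2|² / 5 = 4/5.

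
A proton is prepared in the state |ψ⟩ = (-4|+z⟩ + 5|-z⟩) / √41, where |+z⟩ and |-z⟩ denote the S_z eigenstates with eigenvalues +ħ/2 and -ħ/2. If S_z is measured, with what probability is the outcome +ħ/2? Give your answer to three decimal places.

The +ħ/2 outcome corresponds to |+z⟩. Its amplitude in |ψ⟩ is -4/√41.
P = |-4|² / 41 = 16/41.

0.390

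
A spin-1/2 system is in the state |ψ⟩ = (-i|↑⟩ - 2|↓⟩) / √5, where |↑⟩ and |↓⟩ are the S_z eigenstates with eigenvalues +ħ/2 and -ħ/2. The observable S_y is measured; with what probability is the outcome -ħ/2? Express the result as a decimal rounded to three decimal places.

|-y⟩ = (|↑⟩ - i|↓⟩)/√2, so ⟨-y|ψ⟩ = (-3i) / (√2·√5).
P = |-3i|² / 10 = 9/10.

0.900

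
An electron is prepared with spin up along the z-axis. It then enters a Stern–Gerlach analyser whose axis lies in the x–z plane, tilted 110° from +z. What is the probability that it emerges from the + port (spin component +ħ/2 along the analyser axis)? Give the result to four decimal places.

0.3290

For spin-½, the probability of finding spin-up along an axis at angle θ to the initial spin direction is cos²(θ/2); spin-down is sin²(θ/2).
θ = 110°, so P = cos²(55°) ≈ 0.3290.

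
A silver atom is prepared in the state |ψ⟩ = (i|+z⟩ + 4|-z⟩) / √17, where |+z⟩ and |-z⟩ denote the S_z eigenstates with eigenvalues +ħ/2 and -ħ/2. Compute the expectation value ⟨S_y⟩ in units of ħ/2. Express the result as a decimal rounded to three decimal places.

-0.471

⟨σ_y⟩ = 2 Im(a* b)/(|a|²+|b|²) with a = i, b = 4.
a* b = -4i, so ⟨σ_y⟩ = -8/17.
⟨S_y⟩ = (ħ/2)·⟨σ_y⟩.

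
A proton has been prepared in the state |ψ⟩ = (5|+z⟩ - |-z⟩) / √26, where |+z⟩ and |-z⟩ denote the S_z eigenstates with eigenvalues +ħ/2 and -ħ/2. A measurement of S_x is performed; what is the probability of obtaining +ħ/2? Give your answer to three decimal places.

|+x⟩ = (|+z⟩ + |-z⟩)/√2, so ⟨+x|ψ⟩ = (4) / (√2·√26).
P = |4|² / 52 = 16/52.

0.308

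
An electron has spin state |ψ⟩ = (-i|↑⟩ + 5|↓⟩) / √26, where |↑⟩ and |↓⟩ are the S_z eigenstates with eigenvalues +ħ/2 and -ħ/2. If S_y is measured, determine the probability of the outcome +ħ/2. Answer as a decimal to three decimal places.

0.692

|+y⟩ = (|↑⟩ + i|↓⟩)/√2, so ⟨+y|ψ⟩ = (-6i) / (√2·√26).
P = |-6i|² / 52 = 36/52.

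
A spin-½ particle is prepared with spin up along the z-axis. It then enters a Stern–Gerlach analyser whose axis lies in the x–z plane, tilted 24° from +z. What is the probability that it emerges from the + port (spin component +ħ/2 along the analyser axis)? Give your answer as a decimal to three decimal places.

For spin-½, the probability of finding spin-up along an axis at angle θ to the initial spin direction is cos²(θ/2); spin-down is sin²(θ/2).
θ = 24°, so P = cos²(12°) ≈ 0.957.

0.957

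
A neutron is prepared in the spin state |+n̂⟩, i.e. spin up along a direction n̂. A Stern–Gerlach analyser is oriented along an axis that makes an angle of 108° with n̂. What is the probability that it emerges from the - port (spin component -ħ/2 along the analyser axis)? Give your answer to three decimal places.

For spin-½, the probability of finding spin-up along an axis at angle θ to the initial spin direction is cos²(θ/2); spin-down is sin²(θ/2).
θ = 108°, so P = sin²(54°) ≈ 0.655.

0.655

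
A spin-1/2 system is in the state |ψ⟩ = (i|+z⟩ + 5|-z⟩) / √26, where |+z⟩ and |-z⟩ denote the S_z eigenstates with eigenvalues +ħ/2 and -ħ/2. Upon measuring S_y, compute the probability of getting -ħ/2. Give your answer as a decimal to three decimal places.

0.692

|-y⟩ = (|+z⟩ - i|-z⟩)/√2, so ⟨-y|ψ⟩ = (6i) / (√2·√26).
P = |6i|² / 52 = 36/52.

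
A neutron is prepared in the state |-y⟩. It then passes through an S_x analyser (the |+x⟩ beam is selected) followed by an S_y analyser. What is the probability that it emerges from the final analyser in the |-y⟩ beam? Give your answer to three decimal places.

First analyser (S_x): from |-y⟩, P(|+x⟩) = 1/2.
After stage 1 the state is |+x⟩; P(|-y⟩) = |⟨-y|+x⟩|² = 1/2.
Joint probability = 1/2 × 1/2 = 0.250.

0.250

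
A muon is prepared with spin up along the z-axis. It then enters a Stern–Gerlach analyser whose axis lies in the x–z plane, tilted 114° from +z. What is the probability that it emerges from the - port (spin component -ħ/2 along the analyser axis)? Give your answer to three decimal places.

0.703

For spin-½, the probability of finding spin-up along an axis at angle θ to the initial spin direction is cos²(θ/2); spin-down is sin²(θ/2).
θ = 114°, so P = sin²(57°) ≈ 0.703.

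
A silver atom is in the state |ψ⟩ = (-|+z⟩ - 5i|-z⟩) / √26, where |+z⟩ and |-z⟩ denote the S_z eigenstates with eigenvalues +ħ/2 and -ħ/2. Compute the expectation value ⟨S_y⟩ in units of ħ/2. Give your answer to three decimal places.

0.385

⟨σ_y⟩ = 2 Im(a* b)/(|a|²+|b|²) with a = -1, b = -5i.
a* b = 5i, so ⟨σ_y⟩ = 10/26.
⟨S_y⟩ = (ħ/2)·⟨σ_y⟩.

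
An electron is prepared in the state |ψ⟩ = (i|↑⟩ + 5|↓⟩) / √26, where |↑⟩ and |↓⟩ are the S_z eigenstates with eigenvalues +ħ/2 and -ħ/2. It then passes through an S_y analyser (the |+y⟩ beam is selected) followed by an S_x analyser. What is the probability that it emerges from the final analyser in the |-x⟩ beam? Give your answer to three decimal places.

First analyser (S_y): P(|+y⟩) = |⟨+y|ψ⟩|² = 16/52.
After stage 1 the state is |+y⟩; P(|-x⟩) = |⟨-x|+y⟩|² = 1/2.
Joint probability = 16/52 × 1/2 = 0.154.

0.154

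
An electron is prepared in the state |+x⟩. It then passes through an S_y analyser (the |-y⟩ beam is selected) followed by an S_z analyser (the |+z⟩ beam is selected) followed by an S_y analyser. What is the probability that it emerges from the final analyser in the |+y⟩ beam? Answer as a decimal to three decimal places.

0.125

First analyser (S_y): from |+x⟩, P(|-y⟩) = 1/2.
After stage 1 the state is |-y⟩; P(|+z⟩) = |⟨+z|-y⟩|² = 1/2.
After stage 2 the state is |+z⟩; P(|+y⟩) = |⟨+y|+z⟩|² = 1/2.
Joint probability = 1/2 × 1/2 × 1/2 = 0.125.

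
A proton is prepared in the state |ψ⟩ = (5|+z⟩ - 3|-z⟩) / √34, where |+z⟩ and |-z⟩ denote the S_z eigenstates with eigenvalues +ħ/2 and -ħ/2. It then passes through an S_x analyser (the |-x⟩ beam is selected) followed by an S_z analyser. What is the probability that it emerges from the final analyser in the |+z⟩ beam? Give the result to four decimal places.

First analyser (S_x): P(|-x⟩) = |⟨-x|ψ⟩|² = 64/68.
After stage 1 the state is |-x⟩; P(|+z⟩) = |⟨+z|-x⟩|² = 1/2.
Joint probability = 64/68 × 1/2 = 0.4706.

0.4706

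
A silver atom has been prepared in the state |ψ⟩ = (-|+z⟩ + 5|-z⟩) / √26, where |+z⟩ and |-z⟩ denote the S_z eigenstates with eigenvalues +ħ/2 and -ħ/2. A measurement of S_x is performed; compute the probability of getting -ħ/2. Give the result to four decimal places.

0.6923

|-x⟩ = (|+z⟩ - |-z⟩)/√2, so ⟨-x|ψ⟩ = (-6) / (√2·√26).
P = |-6|² / 52 = 36/52.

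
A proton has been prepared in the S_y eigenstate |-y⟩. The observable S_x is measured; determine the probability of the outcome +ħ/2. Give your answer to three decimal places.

In the S_z basis, |-y⟩ = (|+z⟩ - i|-z⟩)/√2 and |+x⟩ = (|+z⟩ + |-z⟩)/√2.
|⟨+x|-y⟩|² = 1/2.

0.500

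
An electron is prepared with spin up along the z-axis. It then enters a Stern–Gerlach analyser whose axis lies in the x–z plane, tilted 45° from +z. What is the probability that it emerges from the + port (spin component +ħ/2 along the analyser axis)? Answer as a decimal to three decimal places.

0.854

For spin-½, the probability of finding spin-up along an axis at angle θ to the initial spin direction is cos²(θ/2); spin-down is sin²(θ/2).
θ = 45°, so P = cos²(22.5°) ≈ 0.854.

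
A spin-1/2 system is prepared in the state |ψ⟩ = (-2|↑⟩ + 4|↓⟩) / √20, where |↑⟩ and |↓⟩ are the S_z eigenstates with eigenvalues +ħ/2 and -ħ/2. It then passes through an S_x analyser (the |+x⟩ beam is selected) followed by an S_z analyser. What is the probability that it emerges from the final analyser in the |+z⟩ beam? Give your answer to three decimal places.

0.050

First analyser (S_x): P(|+x⟩) = |⟨+x|ψ⟩|² = 4/40.
After stage 1 the state is |+x⟩; P(|+z⟩) = |⟨+z|+x⟩|² = 1/2.
Joint probability = 4/40 × 1/2 = 0.050.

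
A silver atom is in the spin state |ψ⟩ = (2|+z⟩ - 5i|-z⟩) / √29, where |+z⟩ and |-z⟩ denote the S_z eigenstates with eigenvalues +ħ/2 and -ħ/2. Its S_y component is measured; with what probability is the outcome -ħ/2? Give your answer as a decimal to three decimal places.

0.845

|-y⟩ = (|+z⟩ - i|-z⟩)/√2, so ⟨-y|ψ⟩ = (7) / (√2·√29).
P = |7|² / 58 = 49/58.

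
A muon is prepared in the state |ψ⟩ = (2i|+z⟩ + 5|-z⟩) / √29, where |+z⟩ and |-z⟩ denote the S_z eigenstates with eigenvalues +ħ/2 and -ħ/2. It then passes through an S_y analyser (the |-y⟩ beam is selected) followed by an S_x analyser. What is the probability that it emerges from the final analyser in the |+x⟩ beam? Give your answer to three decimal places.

0.422

First analyser (S_y): P(|-y⟩) = |⟨-y|ψ⟩|² = 49/58.
After stage 1 the state is |-y⟩; P(|+x⟩) = |⟨+x|-y⟩|² = 1/2.
Joint probability = 49/58 × 1/2 = 0.422.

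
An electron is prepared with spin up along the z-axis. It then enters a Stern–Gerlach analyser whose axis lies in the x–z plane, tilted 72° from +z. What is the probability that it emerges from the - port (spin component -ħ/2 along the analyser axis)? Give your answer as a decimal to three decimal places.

0.345

For spin-½, the probability of finding spin-up along an axis at angle θ to the initial spin direction is cos²(θ/2); spin-down is sin²(θ/2).
θ = 72°, so P = sin²(36°) ≈ 0.345.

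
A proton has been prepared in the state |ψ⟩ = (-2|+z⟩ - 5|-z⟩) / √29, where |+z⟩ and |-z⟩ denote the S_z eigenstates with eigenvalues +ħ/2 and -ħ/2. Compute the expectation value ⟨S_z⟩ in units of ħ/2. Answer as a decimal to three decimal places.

⟨σ_z⟩ = |a|² - |b|² divided by |a|²+|b|², with a, b the |+z⟩, |-z⟩ amplitudes.
= (4 - 25)/29 = -21/29.
⟨S_z⟩ = (ħ/2)·⟨σ_z⟩.

-0.724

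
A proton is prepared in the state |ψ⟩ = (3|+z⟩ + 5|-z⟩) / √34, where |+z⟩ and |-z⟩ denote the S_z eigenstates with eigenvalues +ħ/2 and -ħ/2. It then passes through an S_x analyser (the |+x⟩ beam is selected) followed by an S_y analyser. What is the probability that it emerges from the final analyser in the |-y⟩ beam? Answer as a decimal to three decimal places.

First analyser (S_x): P(|+x⟩) = |⟨+x|ψ⟩|² = 64/68.
After stage 1 the state is |+x⟩; P(|-y⟩) = |⟨-y|+x⟩|² = 1/2.
Joint probability = 64/68 × 1/2 = 0.471.

0.471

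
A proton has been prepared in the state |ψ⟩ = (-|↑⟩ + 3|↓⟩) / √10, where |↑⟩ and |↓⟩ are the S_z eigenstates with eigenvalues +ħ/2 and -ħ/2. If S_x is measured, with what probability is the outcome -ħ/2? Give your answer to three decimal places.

|-x⟩ = (|↑⟩ - |↓⟩)/√2, so ⟨-x|ψ⟩ = (-4) / (√2·√10).
P = |-4|² / 20 = 16/20.

0.800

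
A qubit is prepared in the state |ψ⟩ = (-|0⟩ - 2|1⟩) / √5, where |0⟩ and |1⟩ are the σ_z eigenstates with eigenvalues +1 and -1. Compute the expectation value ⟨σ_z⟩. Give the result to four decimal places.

-0.6000

⟨σ_z⟩ = |a|² - |b|² divided by |a|²+|b|², with a, b the |0⟩, |1⟩ amplitudes.
= (1 - 4)/5 = -3/5.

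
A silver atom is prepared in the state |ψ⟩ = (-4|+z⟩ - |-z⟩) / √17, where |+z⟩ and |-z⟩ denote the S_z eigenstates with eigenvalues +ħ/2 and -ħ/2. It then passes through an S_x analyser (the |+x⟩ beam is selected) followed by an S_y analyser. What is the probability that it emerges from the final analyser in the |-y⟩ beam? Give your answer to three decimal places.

First analyser (S_x): P(|+x⟩) = |⟨+x|ψ⟩|² = 25/34.
After stage 1 the state is |+x⟩; P(|-y⟩) = |⟨-y|+x⟩|² = 1/2.
Joint probability = 25/34 × 1/2 = 0.368.

0.368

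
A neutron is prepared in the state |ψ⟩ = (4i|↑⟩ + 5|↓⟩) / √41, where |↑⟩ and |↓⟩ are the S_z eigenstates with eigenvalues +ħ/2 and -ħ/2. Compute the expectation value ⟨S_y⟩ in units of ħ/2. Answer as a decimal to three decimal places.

-0.976

⟨σ_y⟩ = 2 Im(a* b)/(|a|²+|b|²) with a = 4i, b = 5.
a* b = -20i, so ⟨σ_y⟩ = -40/41.
⟨S_y⟩ = (ħ/2)·⟨σ_y⟩.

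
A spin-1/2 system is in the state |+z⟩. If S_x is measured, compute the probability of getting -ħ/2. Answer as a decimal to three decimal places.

In the S_z basis, |+z⟩ = |↑⟩ and |-x⟩ = (|↑⟩ - |↓⟩)/√2.
|⟨-x|+z⟩|² = 1/2.

0.500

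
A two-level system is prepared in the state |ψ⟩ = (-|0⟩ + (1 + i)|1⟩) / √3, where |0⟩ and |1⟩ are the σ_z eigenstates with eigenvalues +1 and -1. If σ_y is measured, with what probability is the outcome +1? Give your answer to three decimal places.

|+y⟩ = (|0⟩ + i|1⟩)/√2, so ⟨+y|ψ⟩ = (-i) / (√2·√3).
P = |-i|² / 6 = 1/6.

0.167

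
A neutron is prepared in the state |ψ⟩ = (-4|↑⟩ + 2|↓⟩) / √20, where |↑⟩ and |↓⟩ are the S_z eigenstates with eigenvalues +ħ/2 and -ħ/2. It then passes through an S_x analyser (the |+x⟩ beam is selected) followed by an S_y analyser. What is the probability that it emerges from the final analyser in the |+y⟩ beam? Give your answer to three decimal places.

0.050

First analyser (S_x): P(|+x⟩) = |⟨+x|ψ⟩|² = 4/40.
After stage 1 the state is |+x⟩; P(|+y⟩) = |⟨+y|+x⟩|² = 1/2.
Joint probability = 4/40 × 1/2 = 0.050.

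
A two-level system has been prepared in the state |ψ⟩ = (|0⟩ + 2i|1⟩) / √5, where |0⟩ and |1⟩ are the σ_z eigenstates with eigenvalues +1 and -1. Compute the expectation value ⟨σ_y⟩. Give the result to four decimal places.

⟨σ_y⟩ = 2 Im(a* b)/(|a|²+|b|²) with a = 1, b = 2i.
a* b = 2i, so ⟨σ_y⟩ = 4/5.

0.8000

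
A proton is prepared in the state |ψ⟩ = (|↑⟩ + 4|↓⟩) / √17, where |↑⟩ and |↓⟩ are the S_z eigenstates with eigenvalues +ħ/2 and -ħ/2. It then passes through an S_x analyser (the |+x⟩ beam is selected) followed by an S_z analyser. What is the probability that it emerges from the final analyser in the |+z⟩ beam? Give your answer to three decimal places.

First analyser (S_x): P(|+x⟩) = |⟨+x|ψ⟩|² = 25/34.
After stage 1 the state is |+x⟩; P(|+z⟩) = |⟨+z|+x⟩|² = 1/2.
Joint probability = 25/34 × 1/2 = 0.368.

0.368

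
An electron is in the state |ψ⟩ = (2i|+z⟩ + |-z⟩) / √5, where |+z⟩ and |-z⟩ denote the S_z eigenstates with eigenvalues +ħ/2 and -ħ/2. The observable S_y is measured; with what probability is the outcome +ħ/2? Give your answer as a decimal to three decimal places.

0.100

|+y⟩ = (|+z⟩ + i|-z⟩)/√2, so ⟨+y|ψ⟩ = (i) / (√2·√5).
P = |i|² / 10 = 1/10.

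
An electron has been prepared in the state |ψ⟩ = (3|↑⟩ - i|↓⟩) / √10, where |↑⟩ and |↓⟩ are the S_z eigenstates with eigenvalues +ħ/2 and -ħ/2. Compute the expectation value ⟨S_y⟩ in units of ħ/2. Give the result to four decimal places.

⟨σ_y⟩ = 2 Im(a* b)/(|a|²+|b|²) with a = 3, b = -i.
a* b = -3i, so ⟨σ_y⟩ = -6/10.
⟨S_y⟩ = (ħ/2)·⟨σ_y⟩.

-0.6000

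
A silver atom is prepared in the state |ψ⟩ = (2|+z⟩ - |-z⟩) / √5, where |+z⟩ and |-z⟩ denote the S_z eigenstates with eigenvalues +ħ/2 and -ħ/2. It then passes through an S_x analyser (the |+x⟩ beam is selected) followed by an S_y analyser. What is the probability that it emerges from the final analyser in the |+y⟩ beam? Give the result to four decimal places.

0.0500

First analyser (S_x): P(|+x⟩) = |⟨+x|ψ⟩|² = 1/10.
After stage 1 the state is |+x⟩; P(|+y⟩) = |⟨+y|+x⟩|² = 1/2.
Joint probability = 1/10 × 1/2 = 0.0500.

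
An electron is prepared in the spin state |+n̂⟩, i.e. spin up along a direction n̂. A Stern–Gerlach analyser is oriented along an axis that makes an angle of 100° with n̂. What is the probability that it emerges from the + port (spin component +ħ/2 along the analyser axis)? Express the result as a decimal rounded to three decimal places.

0.413

For spin-½, the probability of finding spin-up along an axis at angle θ to the initial spin direction is cos²(θ/2); spin-down is sin²(θ/2).
θ = 100°, so P = cos²(50°) ≈ 0.413.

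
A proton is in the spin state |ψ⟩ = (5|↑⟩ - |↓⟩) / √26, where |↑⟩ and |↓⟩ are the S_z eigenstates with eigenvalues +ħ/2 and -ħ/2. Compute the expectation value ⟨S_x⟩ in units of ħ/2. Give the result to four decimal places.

⟨σ_x⟩ = 2 Re(a* b)/(|a|²+|b|²) with a = 5, b = -1.
a* b = -5, so ⟨σ_x⟩ = -10/26.
⟨S_x⟩ = (ħ/2)·⟨σ_x⟩.

-0.3846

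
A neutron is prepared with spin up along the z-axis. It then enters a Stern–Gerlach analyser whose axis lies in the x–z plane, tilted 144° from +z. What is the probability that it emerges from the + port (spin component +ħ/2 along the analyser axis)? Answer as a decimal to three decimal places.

0.095

For spin-½, the probability of finding spin-up along an axis at angle θ to the initial spin direction is cos²(θ/2); spin-down is sin²(θ/2).
θ = 144°, so P = cos²(72°) ≈ 0.095.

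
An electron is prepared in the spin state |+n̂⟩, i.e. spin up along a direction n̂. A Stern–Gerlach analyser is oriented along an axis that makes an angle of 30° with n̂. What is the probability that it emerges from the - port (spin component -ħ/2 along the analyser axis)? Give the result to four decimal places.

For spin-½, the probability of finding spin-up along an axis at angle θ to the initial spin direction is cos²(θ/2); spin-down is sin²(θ/2).
θ = 30°, so P = sin²(15°) ≈ 0.0670.

0.0670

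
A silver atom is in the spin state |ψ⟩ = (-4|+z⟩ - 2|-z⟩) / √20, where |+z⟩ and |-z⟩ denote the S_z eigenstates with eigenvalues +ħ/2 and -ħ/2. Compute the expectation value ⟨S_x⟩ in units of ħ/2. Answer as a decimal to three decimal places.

0.800

⟨σ_x⟩ = 2 Re(a* b)/(|a|²+|b|²) with a = -4, b = -2.
a* b = 8, so ⟨σ_x⟩ = 16/20.
⟨S_x⟩ = (ħ/2)·⟨σ_x⟩.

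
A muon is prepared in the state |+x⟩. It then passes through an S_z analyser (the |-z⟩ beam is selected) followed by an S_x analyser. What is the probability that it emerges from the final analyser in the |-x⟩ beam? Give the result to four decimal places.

0.2500

First analyser (S_z): from |+x⟩, P(|-z⟩) = 1/2.
After stage 1 the state is |-z⟩; P(|-x⟩) = |⟨-x|-z⟩|² = 1/2.
Joint probability = 1/2 × 1/2 = 0.2500.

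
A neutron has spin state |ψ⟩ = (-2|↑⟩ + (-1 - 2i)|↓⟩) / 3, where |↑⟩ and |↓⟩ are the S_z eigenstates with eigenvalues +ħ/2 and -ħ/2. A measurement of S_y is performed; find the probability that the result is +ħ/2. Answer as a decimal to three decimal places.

0.944

|+y⟩ = (|↑⟩ + i|↓⟩)/√2, so ⟨+y|ψ⟩ = (-4 + i) / (√2·3).
P = |-4 + i|² / 18 = 17/18.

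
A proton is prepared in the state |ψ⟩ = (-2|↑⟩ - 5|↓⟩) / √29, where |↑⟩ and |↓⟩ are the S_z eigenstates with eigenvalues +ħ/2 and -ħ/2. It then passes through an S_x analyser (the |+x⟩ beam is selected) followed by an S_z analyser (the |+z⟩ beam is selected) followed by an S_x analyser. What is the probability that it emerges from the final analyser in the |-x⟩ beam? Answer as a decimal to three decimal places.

0.211

First analyser (S_x): P(|+x⟩) = |⟨+x|ψ⟩|² = 49/58.
After stage 1 the state is |+x⟩; P(|+z⟩) = |⟨+z|+x⟩|² = 1/2.
After stage 2 the state is |+z⟩; P(|-x⟩) = |⟨-x|+z⟩|² = 1/2.
Joint probability = 49/58 × 1/2 × 1/2 = 0.211.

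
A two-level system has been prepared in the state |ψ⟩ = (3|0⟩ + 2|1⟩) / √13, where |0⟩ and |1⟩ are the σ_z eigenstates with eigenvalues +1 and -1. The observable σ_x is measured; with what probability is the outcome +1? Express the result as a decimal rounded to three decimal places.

|+x⟩ = (|0⟩ + |1⟩)/√2, so ⟨+x|ψ⟩ = (5) / (√2·√13).
P = |5|² / 26 = 25/26.

0.962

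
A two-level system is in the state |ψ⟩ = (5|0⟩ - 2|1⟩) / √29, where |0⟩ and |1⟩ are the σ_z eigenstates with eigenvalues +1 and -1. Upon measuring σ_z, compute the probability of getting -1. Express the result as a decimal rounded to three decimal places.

The -1 outcome corresponds to |1⟩. Its amplitude in |ψ⟩ is -2/√29.
P = |-2|² / 29 = 4/29.

0.138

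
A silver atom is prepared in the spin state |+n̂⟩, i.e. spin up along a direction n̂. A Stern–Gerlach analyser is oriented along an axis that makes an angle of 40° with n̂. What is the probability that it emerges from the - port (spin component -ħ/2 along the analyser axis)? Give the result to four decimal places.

0.1170

For spin-½, the probability of finding spin-up along an axis at angle θ to the initial spin direction is cos²(θ/2); spin-down is sin²(θ/2).
θ = 40°, so P = sin²(20°) ≈ 0.1170.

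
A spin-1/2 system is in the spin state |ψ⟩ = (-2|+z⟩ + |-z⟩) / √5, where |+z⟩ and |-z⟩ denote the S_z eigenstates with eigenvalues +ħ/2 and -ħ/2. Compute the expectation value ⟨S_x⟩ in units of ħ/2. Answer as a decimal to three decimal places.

-0.800

⟨σ_x⟩ = 2 Re(a* b)/(|a|²+|b|²) with a = -2, b = 1.
a* b = -2, so ⟨σ_x⟩ = -4/5.
⟨S_x⟩ = (ħ/2)·⟨σ_x⟩.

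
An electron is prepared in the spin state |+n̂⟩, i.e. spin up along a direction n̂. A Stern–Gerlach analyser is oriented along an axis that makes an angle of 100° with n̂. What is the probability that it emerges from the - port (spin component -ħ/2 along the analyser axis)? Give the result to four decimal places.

0.5868

For spin-½, the probability of finding spin-up along an axis at angle θ to the initial spin direction is cos²(θ/2); spin-down is sin²(θ/2).
θ = 100°, so P = sin²(50°) ≈ 0.5868.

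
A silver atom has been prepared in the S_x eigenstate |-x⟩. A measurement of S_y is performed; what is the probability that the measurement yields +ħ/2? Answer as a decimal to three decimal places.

In the S_z basis, |-x⟩ = (|+z⟩ - |-z⟩)/√2 and |+y⟩ = (|+z⟩ + i|-z⟩)/√2.
|⟨+y|-x⟩|² = 1/2.

0.500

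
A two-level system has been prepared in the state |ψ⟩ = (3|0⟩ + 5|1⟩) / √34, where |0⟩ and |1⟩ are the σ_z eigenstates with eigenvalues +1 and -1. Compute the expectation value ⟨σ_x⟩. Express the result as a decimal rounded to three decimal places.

⟨σ_x⟩ = 2 Re(a* b)/(|a|²+|b|²) with a = 3, b = 5.
a* b = 15, so ⟨σ_x⟩ = 30/34.

0.882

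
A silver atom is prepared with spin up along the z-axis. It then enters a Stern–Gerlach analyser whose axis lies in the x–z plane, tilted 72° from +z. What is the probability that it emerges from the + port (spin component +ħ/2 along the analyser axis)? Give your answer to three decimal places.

0.655

For spin-½, the probability of finding spin-up along an axis at angle θ to the initial spin direction is cos²(θ/2); spin-down is sin²(θ/2).
θ = 72°, so P = cos²(36°) ≈ 0.655.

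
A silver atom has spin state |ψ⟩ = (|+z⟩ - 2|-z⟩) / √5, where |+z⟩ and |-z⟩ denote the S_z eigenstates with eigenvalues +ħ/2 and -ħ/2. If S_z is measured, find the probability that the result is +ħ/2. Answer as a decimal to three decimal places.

The +ħ/2 outcome corresponds to |+z⟩. Its amplitude in |ψ⟩ is 1/√5.
P = |1|² / 5 = 1/5.

0.200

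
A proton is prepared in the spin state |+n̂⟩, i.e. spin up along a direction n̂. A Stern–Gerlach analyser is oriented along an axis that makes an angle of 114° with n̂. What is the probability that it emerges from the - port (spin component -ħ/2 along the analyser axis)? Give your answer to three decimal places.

0.703

For spin-½, the probability of finding spin-up along an axis at angle θ to the initial spin direction is cos²(θ/2); spin-down is sin²(θ/2).
θ = 114°, so P = sin²(57°) ≈ 0.703.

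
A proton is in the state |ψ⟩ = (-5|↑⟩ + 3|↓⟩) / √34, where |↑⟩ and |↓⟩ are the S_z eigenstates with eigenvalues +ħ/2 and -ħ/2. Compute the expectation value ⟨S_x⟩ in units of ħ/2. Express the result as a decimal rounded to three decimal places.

-0.882

⟨σ_x⟩ = 2 Re(a* b)/(|a|²+|b|²) with a = -5, b = 3.
a* b = -15, so ⟨σ_x⟩ = -30/34.
⟨S_x⟩ = (ħ/2)·⟨σ_x⟩.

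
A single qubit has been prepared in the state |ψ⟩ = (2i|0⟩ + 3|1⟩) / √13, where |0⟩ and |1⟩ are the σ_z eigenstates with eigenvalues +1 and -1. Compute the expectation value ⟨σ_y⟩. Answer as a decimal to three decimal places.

-0.923

⟨σ_y⟩ = 2 Im(a* b)/(|a|²+|b|²) with a = 2i, b = 3.
a* b = -6i, so ⟨σ_y⟩ = -12/13.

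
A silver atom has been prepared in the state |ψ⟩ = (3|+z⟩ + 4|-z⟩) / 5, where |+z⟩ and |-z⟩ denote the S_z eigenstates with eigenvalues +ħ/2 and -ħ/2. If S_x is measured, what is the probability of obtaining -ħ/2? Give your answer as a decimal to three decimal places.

|-x⟩ = (|+z⟩ - |-z⟩)/√2, so ⟨-x|ψ⟩ = (-1) / (√2·5).
P = |-1|² / 50 = 1/50.

0.020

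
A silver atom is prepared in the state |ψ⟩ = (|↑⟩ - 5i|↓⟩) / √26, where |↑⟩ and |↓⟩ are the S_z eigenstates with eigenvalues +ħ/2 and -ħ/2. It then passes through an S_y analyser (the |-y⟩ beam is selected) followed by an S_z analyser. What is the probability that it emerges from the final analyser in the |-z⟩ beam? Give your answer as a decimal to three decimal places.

First analyser (S_y): P(|-y⟩) = |⟨-y|ψ⟩|² = 36/52.
After stage 1 the state is |-y⟩; P(|-z⟩) = |⟨-z|-y⟩|² = 1/2.
Joint probability = 36/52 × 1/2 = 0.346.

0.346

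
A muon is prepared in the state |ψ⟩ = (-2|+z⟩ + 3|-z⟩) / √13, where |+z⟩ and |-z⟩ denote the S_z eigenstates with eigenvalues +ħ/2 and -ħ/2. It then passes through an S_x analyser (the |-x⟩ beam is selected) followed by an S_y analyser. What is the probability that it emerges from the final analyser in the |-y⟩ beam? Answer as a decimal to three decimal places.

0.481

First analyser (S_x): P(|-x⟩) = |⟨-x|ψ⟩|² = 25/26.
After stage 1 the state is |-x⟩; P(|-y⟩) = |⟨-y|-x⟩|² = 1/2.
Joint probability = 25/26 × 1/2 = 0.481.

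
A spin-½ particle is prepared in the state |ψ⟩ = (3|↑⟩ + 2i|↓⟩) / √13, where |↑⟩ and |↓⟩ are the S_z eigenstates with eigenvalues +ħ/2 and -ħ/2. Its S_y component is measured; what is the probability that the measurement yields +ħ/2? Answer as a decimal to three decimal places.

|+y⟩ = (|↑⟩ + i|↓⟩)/√2, so ⟨+y|ψ⟩ = (5) / (√2·√13).
P = |5|² / 26 = 25/26.

0.962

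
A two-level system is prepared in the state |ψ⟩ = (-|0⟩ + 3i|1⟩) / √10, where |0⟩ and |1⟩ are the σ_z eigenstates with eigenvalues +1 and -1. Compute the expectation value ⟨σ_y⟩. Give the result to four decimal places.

⟨σ_y⟩ = 2 Im(a* b)/(|a|²+|b|²) with a = -1, b = 3i.
a* b = -3i, so ⟨σ_y⟩ = -6/10.

-0.6000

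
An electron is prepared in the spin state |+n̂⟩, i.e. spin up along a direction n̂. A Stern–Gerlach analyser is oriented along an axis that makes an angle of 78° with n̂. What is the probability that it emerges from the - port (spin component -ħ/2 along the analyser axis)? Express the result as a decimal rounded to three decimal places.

0.396

For spin-½, the probability of finding spin-up along an axis at angle θ to the initial spin direction is cos²(θ/2); spin-down is sin²(θ/2).
θ = 78°, so P = sin²(39°) ≈ 0.396.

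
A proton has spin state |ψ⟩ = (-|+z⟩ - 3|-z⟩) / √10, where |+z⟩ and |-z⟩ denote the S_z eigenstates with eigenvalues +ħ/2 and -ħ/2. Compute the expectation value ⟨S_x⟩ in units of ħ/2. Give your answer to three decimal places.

0.600

⟨σ_x⟩ = 2 Re(a* b)/(|a|²+|b|²) with a = -1, b = -3.
a* b = 3, so ⟨σ_x⟩ = 6/10.
⟨S_x⟩ = (ħ/2)·⟨σ_x⟩.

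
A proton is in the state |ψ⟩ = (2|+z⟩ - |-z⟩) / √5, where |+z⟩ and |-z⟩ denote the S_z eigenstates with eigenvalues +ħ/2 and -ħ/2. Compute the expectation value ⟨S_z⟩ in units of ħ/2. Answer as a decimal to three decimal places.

⟨σ_z⟩ = |a|² - |b|² divided by |a|²+|b|², with a, b the |+z⟩, |-z⟩ amplitudes.
= (4 - 1)/5 = 3/5.
⟨S_z⟩ = (ħ/2)·⟨σ_z⟩.

0.600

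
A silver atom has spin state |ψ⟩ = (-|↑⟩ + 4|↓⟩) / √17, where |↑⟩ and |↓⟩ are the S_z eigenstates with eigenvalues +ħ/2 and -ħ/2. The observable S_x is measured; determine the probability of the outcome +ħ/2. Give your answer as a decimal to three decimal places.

0.265

|+x⟩ = (|↑⟩ + |↓⟩)/√2, so ⟨+x|ψ⟩ = (3) / (√2·√17).
P = |3|² / 34 = 9/34.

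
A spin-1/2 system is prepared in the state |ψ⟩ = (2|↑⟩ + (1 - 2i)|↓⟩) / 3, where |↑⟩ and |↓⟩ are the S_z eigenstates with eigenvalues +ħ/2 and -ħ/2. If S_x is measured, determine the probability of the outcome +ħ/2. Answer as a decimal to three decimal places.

0.722

|+x⟩ = (|↑⟩ + |↓⟩)/√2, so ⟨+x|ψ⟩ = (3 - 2i) / (√2·3).
P = |3 - 2i|² / 18 = 13/18.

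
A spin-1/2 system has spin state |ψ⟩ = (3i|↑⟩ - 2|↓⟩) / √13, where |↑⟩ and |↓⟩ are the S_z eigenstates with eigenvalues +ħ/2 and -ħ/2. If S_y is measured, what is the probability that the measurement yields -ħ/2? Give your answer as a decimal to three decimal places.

|-y⟩ = (|↑⟩ - i|↓⟩)/√2, so ⟨-y|ψ⟩ = (i) / (√2·√13).
P = |i|² / 26 = 1/26.

0.038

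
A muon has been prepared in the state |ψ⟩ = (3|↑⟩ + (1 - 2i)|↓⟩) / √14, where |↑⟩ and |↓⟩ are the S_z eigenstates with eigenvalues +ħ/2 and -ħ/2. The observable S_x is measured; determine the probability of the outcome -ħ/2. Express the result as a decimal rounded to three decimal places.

0.286

|-x⟩ = (|↑⟩ - |↓⟩)/√2, so ⟨-x|ψ⟩ = (2 + 2i) / (√2·√14).
P = |2 + 2i|² / 28 = 8/28.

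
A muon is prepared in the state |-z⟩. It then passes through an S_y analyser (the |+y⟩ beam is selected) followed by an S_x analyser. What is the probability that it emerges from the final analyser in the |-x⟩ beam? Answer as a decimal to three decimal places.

First analyser (S_y): from |-z⟩, P(|+y⟩) = 1/2.
After stage 1 the state is |+y⟩; P(|-x⟩) = |⟨-x|+y⟩|² = 1/2.
Joint probability = 1/2 × 1/2 = 0.250.

0.250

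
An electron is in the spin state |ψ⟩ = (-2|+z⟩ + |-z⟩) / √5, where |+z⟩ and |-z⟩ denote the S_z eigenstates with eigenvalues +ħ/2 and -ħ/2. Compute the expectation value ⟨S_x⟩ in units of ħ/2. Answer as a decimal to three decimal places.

-0.800

⟨σ_x⟩ = 2 Re(a* b)/(|a|²+|b|²) with a = -2, b = 1.
a* b = -2, so ⟨σ_x⟩ = -4/5.
⟨S_x⟩ = (ħ/2)·⟨σ_x⟩.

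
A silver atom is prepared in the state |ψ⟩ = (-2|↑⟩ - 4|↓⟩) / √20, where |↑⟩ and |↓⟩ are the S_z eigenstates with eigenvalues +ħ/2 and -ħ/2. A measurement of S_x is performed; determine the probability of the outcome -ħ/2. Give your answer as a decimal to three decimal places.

0.100

|-x⟩ = (|↑⟩ - |↓⟩)/√2, so ⟨-x|ψ⟩ = (2) / (√2·√20).
P = |2|² / 40 = 4/40.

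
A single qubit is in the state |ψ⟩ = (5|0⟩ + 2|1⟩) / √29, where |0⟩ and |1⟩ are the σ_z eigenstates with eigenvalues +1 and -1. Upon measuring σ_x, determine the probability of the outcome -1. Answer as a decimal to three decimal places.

|-x⟩ = (|0⟩ - |1⟩)/√2, so ⟨-x|ψ⟩ = (3) / (√2·√29).
P = |3|² / 58 = 9/58.

0.155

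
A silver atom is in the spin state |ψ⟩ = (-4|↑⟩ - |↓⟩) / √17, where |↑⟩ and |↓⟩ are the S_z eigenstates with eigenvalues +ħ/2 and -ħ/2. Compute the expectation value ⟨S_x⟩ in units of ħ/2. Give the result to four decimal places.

0.4706

⟨σ_x⟩ = 2 Re(a* b)/(|a|²+|b|²) with a = -4, b = -1.
a* b = 4, so ⟨σ_x⟩ = 8/17.
⟨S_x⟩ = (ħ/2)·⟨σ_x⟩.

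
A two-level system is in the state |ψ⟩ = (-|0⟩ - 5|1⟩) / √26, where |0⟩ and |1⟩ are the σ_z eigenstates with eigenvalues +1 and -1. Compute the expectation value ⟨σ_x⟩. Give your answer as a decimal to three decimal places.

0.385

⟨σ_x⟩ = 2 Re(a* b)/(|a|²+|b|²) with a = -1, b = -5.
a* b = 5, so ⟨σ_x⟩ = 10/26.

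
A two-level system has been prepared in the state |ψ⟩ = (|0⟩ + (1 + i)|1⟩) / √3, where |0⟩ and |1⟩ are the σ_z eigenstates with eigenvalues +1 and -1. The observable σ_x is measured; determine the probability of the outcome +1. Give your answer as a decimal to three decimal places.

0.833

|+x⟩ = (|0⟩ + |1⟩)/√2, so ⟨+x|ψ⟩ = (2 + i) / (√2·√3).
P = |2 + i|² / 6 = 5/6.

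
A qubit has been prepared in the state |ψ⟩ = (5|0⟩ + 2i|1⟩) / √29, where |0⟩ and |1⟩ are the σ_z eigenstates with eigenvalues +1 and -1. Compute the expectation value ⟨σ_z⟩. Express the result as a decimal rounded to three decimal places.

0.724

⟨σ_z⟩ = |a|² - |b|² divided by |a|²+|b|², with a, b the |0⟩, |1⟩ amplitudes.
= (25 - 4)/29 = 21/29.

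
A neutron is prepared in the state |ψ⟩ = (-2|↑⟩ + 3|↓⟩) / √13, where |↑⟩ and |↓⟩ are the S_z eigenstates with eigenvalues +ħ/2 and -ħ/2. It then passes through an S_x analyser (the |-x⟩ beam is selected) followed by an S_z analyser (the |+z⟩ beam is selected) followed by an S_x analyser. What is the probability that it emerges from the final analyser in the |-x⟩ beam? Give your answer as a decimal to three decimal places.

0.240

First analyser (S_x): P(|-x⟩) = |⟨-x|ψ⟩|² = 25/26.
After stage 1 the state is |-x⟩; P(|+z⟩) = |⟨+z|-x⟩|² = 1/2.
After stage 2 the state is |+z⟩; P(|-x⟩) = |⟨-x|+z⟩|² = 1/2.
Joint probability = 25/26 × 1/2 × 1/2 = 0.240.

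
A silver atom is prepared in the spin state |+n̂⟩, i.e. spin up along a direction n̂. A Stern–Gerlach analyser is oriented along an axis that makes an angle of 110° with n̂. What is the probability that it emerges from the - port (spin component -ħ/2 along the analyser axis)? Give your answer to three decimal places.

For spin-½, the probability of finding spin-up along an axis at angle θ to the initial spin direction is cos²(θ/2); spin-down is sin²(θ/2).
θ = 110°, so P = sin²(55°) ≈ 0.671.

0.671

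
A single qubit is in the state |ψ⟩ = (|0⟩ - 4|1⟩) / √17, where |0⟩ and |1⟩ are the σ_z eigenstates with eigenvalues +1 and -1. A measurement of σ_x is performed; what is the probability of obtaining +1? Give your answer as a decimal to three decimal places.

0.265

|+x⟩ = (|0⟩ + |1⟩)/√2, so ⟨+x|ψ⟩ = (-3) / (√2·√17).
P = |-3|² / 34 = 9/34.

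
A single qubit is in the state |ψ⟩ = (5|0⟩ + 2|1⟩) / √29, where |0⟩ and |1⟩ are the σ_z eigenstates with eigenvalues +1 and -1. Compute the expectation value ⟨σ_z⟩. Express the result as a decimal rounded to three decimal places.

0.724

⟨σ_z⟩ = |a|² - |b|² divided by |a|²+|b|², with a, b the |0⟩, |1⟩ amplitudes.
= (25 - 4)/29 = 21/29.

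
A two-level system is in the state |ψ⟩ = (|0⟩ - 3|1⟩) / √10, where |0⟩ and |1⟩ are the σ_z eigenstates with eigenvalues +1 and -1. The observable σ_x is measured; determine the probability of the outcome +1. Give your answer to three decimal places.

0.200

|+x⟩ = (|0⟩ + |1⟩)/√2, so ⟨+x|ψ⟩ = (-2) / (√2·√10).
P = |-2|² / 20 = 4/20.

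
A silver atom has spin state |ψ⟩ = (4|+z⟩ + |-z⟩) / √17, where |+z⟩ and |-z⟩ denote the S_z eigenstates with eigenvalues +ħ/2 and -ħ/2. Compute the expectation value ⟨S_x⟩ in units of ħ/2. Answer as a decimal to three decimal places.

⟨σ_x⟩ = 2 Re(a* b)/(|a|²+|b|²) with a = 4, b = 1.
a* b = 4, so ⟨σ_x⟩ = 8/17.
⟨S_x⟩ = (ħ/2)·⟨σ_x⟩.

0.471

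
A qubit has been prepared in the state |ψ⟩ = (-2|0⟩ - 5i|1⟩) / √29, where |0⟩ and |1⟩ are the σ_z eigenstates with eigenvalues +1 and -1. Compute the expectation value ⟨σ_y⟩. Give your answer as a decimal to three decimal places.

0.690

⟨σ_y⟩ = 2 Im(a* b)/(|a|²+|b|²) with a = -2, b = -5i.
a* b = 10i, so ⟨σ_y⟩ = 20/29.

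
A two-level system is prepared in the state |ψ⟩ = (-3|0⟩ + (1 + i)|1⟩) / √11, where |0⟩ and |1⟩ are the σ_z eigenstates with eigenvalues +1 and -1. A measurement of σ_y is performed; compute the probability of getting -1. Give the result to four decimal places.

0.7727

|-y⟩ = (|0⟩ - i|1⟩)/√2, so ⟨-y|ψ⟩ = (-4 + i) / (√2·√11).
P = |-4 + i|² / 22 = 17/22.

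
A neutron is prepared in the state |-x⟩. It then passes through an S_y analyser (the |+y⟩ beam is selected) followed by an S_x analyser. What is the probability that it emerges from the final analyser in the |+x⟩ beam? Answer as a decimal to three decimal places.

First analyser (S_y): from |-x⟩, P(|+y⟩) = 1/2.
After stage 1 the state is |+y⟩; P(|+x⟩) = |⟨+x|+y⟩|² = 1/2.
Joint probability = 1/2 × 1/2 = 0.250.

0.250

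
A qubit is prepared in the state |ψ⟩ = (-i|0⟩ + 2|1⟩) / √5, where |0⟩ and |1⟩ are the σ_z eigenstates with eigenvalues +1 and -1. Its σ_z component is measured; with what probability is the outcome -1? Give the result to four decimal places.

The -1 outcome corresponds to |1⟩. Its amplitude in |ψ⟩ is 2/√5.
P = |2|² / 5 = 4/5.

0.8000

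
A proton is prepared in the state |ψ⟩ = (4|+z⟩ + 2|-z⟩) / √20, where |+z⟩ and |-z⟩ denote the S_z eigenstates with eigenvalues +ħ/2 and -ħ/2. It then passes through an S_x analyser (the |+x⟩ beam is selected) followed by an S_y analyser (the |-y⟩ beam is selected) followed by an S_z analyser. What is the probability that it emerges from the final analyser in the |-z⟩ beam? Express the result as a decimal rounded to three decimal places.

First analyser (S_x): P(|+x⟩) = |⟨+x|ψ⟩|² = 36/40.
After stage 1 the state is |+x⟩; P(|-y⟩) = |⟨-y|+x⟩|² = 1/2.
After stage 2 the state is |-y⟩; P(|-z⟩) = |⟨-z|-y⟩|² = 1/2.
Joint probability = 36/40 × 1/2 × 1/2 = 0.225.

0.225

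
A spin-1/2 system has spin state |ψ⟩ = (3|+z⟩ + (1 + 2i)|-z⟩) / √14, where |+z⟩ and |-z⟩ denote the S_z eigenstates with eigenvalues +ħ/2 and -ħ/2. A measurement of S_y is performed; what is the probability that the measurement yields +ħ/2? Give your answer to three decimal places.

|+y⟩ = (|+z⟩ + i|-z⟩)/√2, so ⟨+y|ψ⟩ = (5 - i) / (√2·√14).
P = |5 - i|² / 28 = 26/28.

0.929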